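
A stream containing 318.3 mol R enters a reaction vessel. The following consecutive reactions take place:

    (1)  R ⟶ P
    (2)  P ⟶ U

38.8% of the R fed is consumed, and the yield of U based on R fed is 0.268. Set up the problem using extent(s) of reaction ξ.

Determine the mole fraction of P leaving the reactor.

0.12

Conversion of R: R consumed = 1ξ₁ = 0.388 × 318.3 → ξ₁ = 123.5 mol.
Yield of U: 1ξ₂ / 318.3 = 0.268 → ξ₂ = 85.3 mol.
Outlet amounts (n = n₀ + Σ ν·ξ):
  R: 318.3 − 1(123.5) = 194.8
  P: 0 + 1(123.5) − 1(85.3) = 38.2
  U: 0 + 1(85.3) = 85.3
Total out = 318.3 mol; y_P = 38.2 / 318.3 = 0.12.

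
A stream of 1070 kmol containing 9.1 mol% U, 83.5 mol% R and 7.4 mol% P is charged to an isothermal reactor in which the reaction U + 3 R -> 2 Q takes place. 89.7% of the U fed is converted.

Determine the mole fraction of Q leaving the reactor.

0.195

U reacted = 0.897 × 97.37 = 87.34 kmol; ν_U = −1, so ξ = 87.34/1 = 87.34 kmol.
Outlet amounts (n = n₀ + ν ξ):
  U: 97.37 − 1(87.34) = 10.03
  R: 893.5 − 3(87.34) = 631.4
  Q: 0 + 2(87.34) = 174.7
  P: 79.18 (inert)
Total out = 895.3 kmol; y_Q = 174.7 / 895.3 = 0.1951.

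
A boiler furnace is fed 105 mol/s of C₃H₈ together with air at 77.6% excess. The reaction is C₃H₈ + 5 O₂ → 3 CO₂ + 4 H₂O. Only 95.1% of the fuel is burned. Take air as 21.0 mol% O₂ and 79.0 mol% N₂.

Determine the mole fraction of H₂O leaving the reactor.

0.086

Stoichiometric O₂ = 5 × 105 = 525 mol/s; O₂ fed = 525 × 1.776 = 932.4 mol/s.
N₂ fed = 932.4 × 79/21 = 3508 mol/s.
Fuel reacted = 0.951 × 105 → ξ = 99.85 mol/s.
Outlet (n = n₀ + ν ξ):
  C₃H₈: 105 − 1(99.85) = 5.145
  O₂: 932.4 − 5(99.85) = 433.1
  N₂: 3508 (inert)
  CO₂: 0 + 3(99.85) = 299.6
  H₂O: 0 + 4(99.85) = 399.4
Total out = 4645 mol/s; y_H₂O = 399.4 / 4645 = 0.08599.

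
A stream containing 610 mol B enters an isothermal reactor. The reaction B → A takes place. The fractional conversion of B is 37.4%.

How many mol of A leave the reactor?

B reacted = 0.374 × 610 = 228.1 mol; ν_B = −1, so ξ = 228.1/1 = 228.1 mol.
Outlet amounts (n = n₀ + ν ξ):
  B: 610 − 1(228.1) = 381.9
  A: 0 + 1(228.1) = 228.1

228 mol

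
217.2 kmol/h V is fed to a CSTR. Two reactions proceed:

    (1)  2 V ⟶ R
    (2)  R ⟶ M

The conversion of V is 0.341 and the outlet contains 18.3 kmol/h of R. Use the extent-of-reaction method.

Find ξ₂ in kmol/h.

ξ₂ = 18.7 kmol/h

Conversion of V: V consumed = 2ξ₁ = 0.341 × 217.2 → ξ₁ = 37.03 kmol/h.
R balance: n_R = 0 + 1ξ₁ − 1ξ₂ = 18.3 → ξ₂ = (1·37.03 − 18.3)/1 = 18.73 kmol/h.
Outlet amounts (n = n₀ + Σ ν·ξ):
  V: 217.2 − 2(37.03) = 143.1
  R: 0 + 1(37.03) − 1(18.73) = 18.3
  M: 0 + 1(18.73) = 18.73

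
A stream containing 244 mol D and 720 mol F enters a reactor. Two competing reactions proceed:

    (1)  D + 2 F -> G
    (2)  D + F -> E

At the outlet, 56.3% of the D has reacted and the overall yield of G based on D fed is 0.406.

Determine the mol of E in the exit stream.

38.3 mol

Yield of G: 1ξ₁ / 244 = 0.406 → ξ₁ = 99.06 mol.
Conversion of D: 1ξ₁ + 1ξ₂ = 0.563 × 244 = 137.4 → ξ₂ = 38.31 mol.
Outlet amounts (n = n₀ + Σ ν·ξ):
  D: 244 − 1(99.06) − 1(38.31) = 106.6
  F: 720 − 2(99.06) − 1(38.31) = 483.6
  G: 0 + 1(99.06) = 99.06
  E: 0 + 1(38.31) = 38.31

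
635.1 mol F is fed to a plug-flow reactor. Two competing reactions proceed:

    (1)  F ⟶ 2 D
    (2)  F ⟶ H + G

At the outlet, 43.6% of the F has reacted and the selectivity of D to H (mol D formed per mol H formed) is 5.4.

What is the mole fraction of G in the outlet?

0.0821

Conversion of F: F consumed = 0.436 × 635.1 = 276.9 mol = 1ξ₁ + 1ξ₂.
Selectivity: 2ξ₁ / (1ξ₂) = 5.4 → ξ₁ = 2.7 ξ₂.
Substitute: (1·2.7 + 1) ξ₂ = 276.9 → ξ₂ = 74.84 mol, ξ₁ = 202.1 mol.
Outlet amounts (n = n₀ + Σ ν·ξ):
  F: 635.1 − 1(202.1) − 1(74.84) = 358.2
  D: 0 + 2(202.1) = 404.1
  H: 0 + 1(74.84) = 74.84
  G: 0 + 1(74.84) = 74.84
Total out = 912 mol; y_G = 74.84 / 912 = 0.08206.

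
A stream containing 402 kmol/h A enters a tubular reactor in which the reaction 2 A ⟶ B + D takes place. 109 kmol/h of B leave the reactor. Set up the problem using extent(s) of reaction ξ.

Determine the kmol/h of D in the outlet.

109 kmol/h

For B: n = n₀ + 1ξ → 109 = 0 + 1ξ, giving ξ = 109 kmol/h.
Outlet amounts (n = n₀ + ν ξ):
  A: 402 − 2(109) = 184
  B: 0 + 1(109) = 109
  D: 0 + 1(109) = 109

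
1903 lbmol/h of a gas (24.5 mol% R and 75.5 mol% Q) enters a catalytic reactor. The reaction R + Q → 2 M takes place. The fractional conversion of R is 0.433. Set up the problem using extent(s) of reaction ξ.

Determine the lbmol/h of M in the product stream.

R reacted = 0.433 × 466.2 = 201.9 lbmol/h; ν_R = −1, so ξ = 201.9/1 = 201.9 lbmol/h.
Outlet amounts (n = n₀ + ν ξ):
  R: 466.2 − 1(201.9) = 264.4
  Q: 1437 − 1(201.9) = 1235
  M: 0 + 2(201.9) = 403.8

404 lbmol/h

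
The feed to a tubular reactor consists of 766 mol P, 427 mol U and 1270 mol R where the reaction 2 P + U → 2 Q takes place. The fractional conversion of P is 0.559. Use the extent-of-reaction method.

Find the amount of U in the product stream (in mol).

P reacted = 0.559 × 766 = 428.2 mol; ν_P = −2, so ξ = 428.2/2 = 214.1 mol.
Outlet amounts (n = n₀ + ν ξ):
  P: 766 − 2(214.1) = 337.8
  U: 427 − 1(214.1) = 212.9
  Q: 0 + 2(214.1) = 428.2
  R: 1270 (inert)

213 mol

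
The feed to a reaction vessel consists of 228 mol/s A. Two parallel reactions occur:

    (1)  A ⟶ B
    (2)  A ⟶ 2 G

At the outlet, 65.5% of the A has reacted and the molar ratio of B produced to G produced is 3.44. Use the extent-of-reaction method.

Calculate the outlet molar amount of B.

Conversion of A: A consumed = 0.655 × 228 = 149.3 mol/s = 1ξ₁ + 1ξ₂.
Selectivity: 1ξ₁ / (2ξ₂) = 3.44 → ξ₁ = 6.88 ξ₂.
Substitute: (1·6.88 + 1) ξ₂ = 149.3 → ξ₂ = 18.95 mol/s, ξ₁ = 130.4 mol/s.
Outlet amounts (n = n₀ + Σ ν·ξ):
  A: 228 − 1(130.4) − 1(18.95) = 78.66
  B: 0 + 1(130.4) = 130.4
  G: 0 + 2(18.95) = 37.9

130 mol/s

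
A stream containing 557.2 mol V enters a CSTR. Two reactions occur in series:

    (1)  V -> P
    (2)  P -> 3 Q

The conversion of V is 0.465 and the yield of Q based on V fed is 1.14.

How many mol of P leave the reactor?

47.4 mol

Conversion of V: V consumed = 1ξ₁ = 0.465 × 557.2 → ξ₁ = 259.1 mol.
Yield of Q: 3ξ₂ / 557.2 = 1.14 → ξ₂ = 211.7 mol.
Outlet amounts (n = n₀ + Σ ν·ξ):
  V: 557.2 − 1(259.1) = 298.1
  P: 0 + 1(259.1) − 1(211.7) = 47.36
  Q: 0 + 3(211.7) = 635.2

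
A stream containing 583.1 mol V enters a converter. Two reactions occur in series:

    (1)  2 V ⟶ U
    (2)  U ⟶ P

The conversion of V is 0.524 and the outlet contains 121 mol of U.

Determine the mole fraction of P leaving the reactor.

Conversion of V: V consumed = 2ξ₁ = 0.524 × 583.1 → ξ₁ = 152.8 mol.
U balance: n_U = 0 + 1ξ₁ − 1ξ₂ = 121 → ξ₂ = (1·152.8 − 121)/1 = 31.77 mol.
Outlet amounts (n = n₀ + Σ ν·ξ):
  V: 583.1 − 2(152.8) = 277.6
  U: 0 + 1(152.8) − 1(31.77) = 121
  P: 0 + 1(31.77) = 31.77
Total out = 430.3 mol; y_P = 31.77 / 430.3 = 0.07383.

0.0738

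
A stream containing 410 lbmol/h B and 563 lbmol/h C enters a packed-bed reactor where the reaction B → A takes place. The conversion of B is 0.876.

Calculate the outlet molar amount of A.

359 lbmol/h

B reacted = 0.876 × 410 = 359.2 lbmol/h; ν_B = −1, so ξ = 359.2/1 = 359.2 lbmol/h.
Outlet amounts (n = n₀ + ν ξ):
  B: 410 − 1(359.2) = 50.84
  A: 0 + 1(359.2) = 359.2
  C: 563 (inert)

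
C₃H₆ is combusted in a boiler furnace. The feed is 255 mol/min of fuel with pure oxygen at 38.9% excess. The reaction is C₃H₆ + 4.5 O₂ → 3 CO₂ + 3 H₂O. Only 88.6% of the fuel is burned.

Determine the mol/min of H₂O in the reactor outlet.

678 mol/min

Stoichiometric O₂ = 4.5 × 255 = 1148 mol/min; O₂ fed = 1148 × 1.389 = 1594 mol/min.
Fuel reacted = 0.886 × 255 → ξ = 225.9 mol/min.
Outlet (n = n₀ + ν ξ):
  C₃H₆: 255 − 1(225.9) = 29.07
  O₂: 1594 − 4.5(225.9) = 577.2
  CO₂: 0 + 3(225.9) = 677.8
  H₂O: 0 + 3(225.9) = 677.8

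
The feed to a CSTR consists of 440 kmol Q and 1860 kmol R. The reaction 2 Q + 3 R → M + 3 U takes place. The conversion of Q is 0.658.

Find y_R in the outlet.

Q reacted = 0.658 × 440 = 289.5 kmol; ν_Q = −2, so ξ = 289.5/2 = 144.8 kmol.
Outlet amounts (n = n₀ + ν ξ):
  Q: 440 − 2(144.8) = 150.5
  R: 1860 − 3(144.8) = 1426
  M: 0 + 1(144.8) = 144.8
  U: 0 + 3(144.8) = 434.3
Total out = 2155 kmol; y_R = 1426 / 2155 = 0.6615.

0.662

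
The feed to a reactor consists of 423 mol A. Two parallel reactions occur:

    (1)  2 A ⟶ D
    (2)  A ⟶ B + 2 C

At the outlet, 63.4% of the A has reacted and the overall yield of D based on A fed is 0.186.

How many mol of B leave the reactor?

111 mol

Yield of D: 1ξ₁ / 423 = 0.186 → ξ₁ = 78.68 mol.
Conversion of A: 2ξ₁ + 1ξ₂ = 0.634 × 423 = 268.2 → ξ₂ = 110.8 mol.
Outlet amounts (n = n₀ + Σ ν·ξ):
  A: 423 − 2(78.68) − 1(110.8) = 154.8
  D: 0 + 1(78.68) = 78.68
  B: 0 + 1(110.8) = 110.8
  C: 0 + 2(110.8) = 221.7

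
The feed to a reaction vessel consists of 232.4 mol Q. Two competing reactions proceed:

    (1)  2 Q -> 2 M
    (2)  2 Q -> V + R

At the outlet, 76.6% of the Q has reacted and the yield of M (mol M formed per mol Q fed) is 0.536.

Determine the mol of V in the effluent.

26.7 mol

Yield of M: 2ξ₁ / 232.4 = 0.536 → ξ₁ = 62.28 mol.
Conversion of Q: 2ξ₁ + 2ξ₂ = 0.766 × 232.4 = 178 → ξ₂ = 26.73 mol.
Outlet amounts (n = n₀ + Σ ν·ξ):
  Q: 232.4 − 2(62.28) − 2(26.73) = 54.38
  M: 0 + 2(62.28) = 124.6
  V: 0 + 1(26.73) = 26.73
  R: 0 + 1(26.73) = 26.73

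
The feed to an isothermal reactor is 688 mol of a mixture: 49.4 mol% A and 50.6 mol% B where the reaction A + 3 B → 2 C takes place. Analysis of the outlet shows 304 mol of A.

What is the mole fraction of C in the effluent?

For A: n = n₀ − 1ξ → 304 = 339.9 − 1ξ, giving ξ = 35.87 mol.
Outlet amounts (n = n₀ + ν ξ):
  A: 339.9 − 1(35.87) = 304
  B: 348.1 − 3(35.87) = 240.5
  C: 0 + 2(35.87) = 71.74
Total out = 616.3 mol; y_C = 71.74 / 616.3 = 0.1164.

0.116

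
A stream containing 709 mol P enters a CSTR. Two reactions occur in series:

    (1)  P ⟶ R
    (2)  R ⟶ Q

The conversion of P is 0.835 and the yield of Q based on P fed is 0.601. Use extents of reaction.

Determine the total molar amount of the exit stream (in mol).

709 mol

Conversion of P: P consumed = 1ξ₁ = 0.835 × 709 → ξ₁ = 592 mol.
Yield of Q: 1ξ₂ / 709 = 0.601 → ξ₂ = 426.1 mol.
Outlet amounts (n = n₀ + Σ ν·ξ):
  P: 709 − 1(592) = 117
  R: 0 + 1(592) − 1(426.1) = 165.9
  Q: 0 + 1(426.1) = 426.1
Total out = 117 + 165.9 + 426.1 = 709 mol.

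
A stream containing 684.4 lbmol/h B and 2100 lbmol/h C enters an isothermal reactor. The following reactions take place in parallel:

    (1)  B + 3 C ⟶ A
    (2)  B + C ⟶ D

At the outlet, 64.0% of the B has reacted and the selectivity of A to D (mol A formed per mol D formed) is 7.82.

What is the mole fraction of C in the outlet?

Conversion of B: B consumed = 0.64 × 684.4 = 438 lbmol/h = 1ξ₁ + 1ξ₂.
Selectivity: 1ξ₁ / (1ξ₂) = 7.82 → ξ₁ = 7.82 ξ₂.
Substitute: (1·7.82 + 1) ξ₂ = 438 → ξ₂ = 49.66 lbmol/h, ξ₁ = 388.4 lbmol/h.
Outlet amounts (n = n₀ + Σ ν·ξ):
  B: 684.4 − 1(388.4) − 1(49.66) = 246.4
  C: 2100 − 3(388.4) − 1(49.66) = 885.3
  A: 0 + 1(388.4) = 388.4
  D: 0 + 1(49.66) = 49.66
Total out = 1570 lbmol/h; y_C = 885.3 / 1570 = 0.564.

0.564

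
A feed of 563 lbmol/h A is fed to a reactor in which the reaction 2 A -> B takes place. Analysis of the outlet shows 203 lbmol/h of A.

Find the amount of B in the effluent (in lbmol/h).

180 lbmol/h

For A: n = n₀ − 2ξ → 203 = 563 − 2ξ, giving ξ = 180 lbmol/h.
Outlet amounts (n = n₀ + ν ξ):
  A: 563 − 2(180) = 203
  B: 0 + 1(180) = 180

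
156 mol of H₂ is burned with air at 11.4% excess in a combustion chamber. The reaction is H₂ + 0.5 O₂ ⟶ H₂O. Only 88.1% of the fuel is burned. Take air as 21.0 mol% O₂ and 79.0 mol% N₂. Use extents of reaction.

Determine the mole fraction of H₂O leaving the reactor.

0.274

Stoichiometric O₂ = 0.5 × 156 = 78 mol; O₂ fed = 78 × 1.114 = 86.89 mol.
N₂ fed = 86.89 × 79/21 = 326.9 mol.
Fuel reacted = 0.881 × 156 → ξ = 137.4 mol.
Outlet (n = n₀ + ν ξ):
  H₂: 156 − 1(137.4) = 18.56
  O₂: 86.89 − 0.5(137.4) = 18.17
  N₂: 326.9 (inert)
  H₂O: 0 + 1(137.4) = 137.4
Total out = 501.1 mol; y_H₂O = 137.4 / 501.1 = 0.2743.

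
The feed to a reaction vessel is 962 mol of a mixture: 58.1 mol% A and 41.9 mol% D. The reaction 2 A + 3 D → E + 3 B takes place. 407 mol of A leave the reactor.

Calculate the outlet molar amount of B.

For A: n = n₀ − 2ξ → 407 = 558.9 − 2ξ, giving ξ = 75.96 mol.
Outlet amounts (n = n₀ + ν ξ):
  A: 558.9 − 2(75.96) = 407
  D: 403.1 − 3(75.96) = 175.2
  E: 0 + 1(75.96) = 75.96
  B: 0 + 3(75.96) = 227.9

228 mol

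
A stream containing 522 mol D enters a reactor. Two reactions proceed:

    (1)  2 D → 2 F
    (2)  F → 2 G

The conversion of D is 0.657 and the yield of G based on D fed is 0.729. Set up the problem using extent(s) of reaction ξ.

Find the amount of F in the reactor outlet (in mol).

Conversion of D: D consumed = 2ξ₁ = 0.657 × 522 → ξ₁ = 171.5 mol.
Yield of G: 2ξ₂ / 522 = 0.729 → ξ₂ = 190.3 mol.
Outlet amounts (n = n₀ + Σ ν·ξ):
  D: 522 − 2(171.5) = 179
  F: 0 + 2(171.5) − 1(190.3) = 152.7
  G: 0 + 2(190.3) = 380.5

153 mol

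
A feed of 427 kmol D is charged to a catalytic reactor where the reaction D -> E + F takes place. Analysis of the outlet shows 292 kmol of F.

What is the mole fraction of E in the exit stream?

0.406

For F: n = n₀ + 1ξ → 292 = 0 + 1ξ, giving ξ = 292 kmol.
Outlet amounts (n = n₀ + ν ξ):
  D: 427 − 1(292) = 135
  E: 0 + 1(292) = 292
  F: 0 + 1(292) = 292
Total out = 719 kmol; y_E = 292 / 719 = 0.4061.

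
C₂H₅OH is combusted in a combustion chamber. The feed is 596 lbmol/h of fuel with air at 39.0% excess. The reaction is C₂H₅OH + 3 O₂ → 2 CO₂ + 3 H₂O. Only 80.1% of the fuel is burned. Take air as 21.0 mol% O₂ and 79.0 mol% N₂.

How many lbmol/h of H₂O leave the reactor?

1430 lbmol/h

Stoichiometric O₂ = 3 × 596 = 1788 lbmol/h; O₂ fed = 1788 × 1.390 = 2485 lbmol/h.
N₂ fed = 2485 × 79/21 = 9350 lbmol/h.
Fuel reacted = 0.801 × 596 → ξ = 477.4 lbmol/h.
Outlet (n = n₀ + ν ξ):
  C₂H₅OH: 596 − 1(477.4) = 118.6
  O₂: 2485 − 3(477.4) = 1053
  N₂: 9350 (inert)
  CO₂: 0 + 2(477.4) = 954.8
  H₂O: 0 + 3(477.4) = 1432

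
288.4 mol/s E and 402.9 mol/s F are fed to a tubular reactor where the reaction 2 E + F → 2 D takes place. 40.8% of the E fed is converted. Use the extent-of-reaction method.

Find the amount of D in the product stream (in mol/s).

E reacted = 0.408 × 288.4 = 117.7 mol/s; ν_E = −2, so ξ = 117.7/2 = 58.83 mol/s.
Outlet amounts (n = n₀ + ν ξ):
  E: 288.4 − 2(58.83) = 170.7
  F: 402.9 − 1(58.83) = 344.1
  D: 0 + 2(58.83) = 117.7

118 mol/s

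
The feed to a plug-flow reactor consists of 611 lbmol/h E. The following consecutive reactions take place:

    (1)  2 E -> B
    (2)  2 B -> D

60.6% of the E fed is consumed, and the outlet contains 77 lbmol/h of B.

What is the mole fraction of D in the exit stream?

Conversion of E: E consumed = 2ξ₁ = 0.606 × 611 → ξ₁ = 185.1 lbmol/h.
B balance: n_B = 0 + 1ξ₁ − 2ξ₂ = 77 → ξ₂ = (1·185.1 − 77)/2 = 54.07 lbmol/h.
Outlet amounts (n = n₀ + Σ ν·ξ):
  E: 611 − 2(185.1) = 240.7
  B: 0 + 1(185.1) − 2(54.07) = 77
  D: 0 + 1(54.07) = 54.07
Total out = 371.8 lbmol/h; y_D = 54.07 / 371.8 = 0.1454.

0.145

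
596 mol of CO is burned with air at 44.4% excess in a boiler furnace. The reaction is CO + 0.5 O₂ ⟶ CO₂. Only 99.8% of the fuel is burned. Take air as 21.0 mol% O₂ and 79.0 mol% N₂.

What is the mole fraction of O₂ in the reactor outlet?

0.0566

Stoichiometric O₂ = 0.5 × 596 = 298 mol; O₂ fed = 298 × 1.444 = 430.3 mol.
N₂ fed = 430.3 × 79/21 = 1619 mol.
Fuel reacted = 0.998 × 596 → ξ = 594.8 mol.
Outlet (n = n₀ + ν ξ):
  CO: 596 − 1(594.8) = 1.192
  O₂: 430.3 − 0.5(594.8) = 132.9
  N₂: 1619 (inert)
  CO₂: 0 + 1(594.8) = 594.8
Total out = 2348 mol; y_O₂ = 132.9 / 2348 = 0.05661.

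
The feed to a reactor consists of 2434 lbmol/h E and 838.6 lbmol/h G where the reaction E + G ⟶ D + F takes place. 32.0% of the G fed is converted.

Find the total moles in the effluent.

3270 lbmol/h

G reacted = 0.32 × 838.6 = 268.4 lbmol/h; ν_G = −1, so ξ = 268.4/1 = 268.4 lbmol/h.
Outlet amounts (n = n₀ + ν ξ):
  E: 2434 − 1(268.4) = 2166
  G: 838.6 − 1(268.4) = 570.2
  D: 0 + 1(268.4) = 268.4
  F: 0 + 1(268.4) = 268.4
Total out = 2166 + 570.2 + 268.4 + 268.4 = 3273 lbmol/h.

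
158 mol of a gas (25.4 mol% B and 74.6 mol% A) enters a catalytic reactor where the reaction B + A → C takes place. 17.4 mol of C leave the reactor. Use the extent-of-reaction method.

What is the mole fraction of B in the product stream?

For C: n = n₀ + 1ξ → 17.4 = 0 + 1ξ, giving ξ = 17.4 mol.
Outlet amounts (n = n₀ + ν ξ):
  B: 40.13 − 1(17.4) = 22.73
  A: 117.9 − 1(17.4) = 100.5
  C: 0 + 1(17.4) = 17.4
Total out = 140.6 mol; y_B = 22.73 / 140.6 = 0.1617.

0.162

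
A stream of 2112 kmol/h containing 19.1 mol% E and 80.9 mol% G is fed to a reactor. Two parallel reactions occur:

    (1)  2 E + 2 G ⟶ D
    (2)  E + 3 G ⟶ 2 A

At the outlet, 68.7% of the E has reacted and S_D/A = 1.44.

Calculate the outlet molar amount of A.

Conversion of E: E consumed = 0.687 × 403.4 = 277.1 kmol/h = 2ξ₁ + 1ξ₂.
Selectivity: 1ξ₁ / (2ξ₂) = 1.44 → ξ₁ = 2.88 ξ₂.
Substitute: (2·2.88 + 1) ξ₂ = 277.1 → ξ₂ = 41 kmol/h, ξ₁ = 118.1 kmol/h.
Outlet amounts (n = n₀ + Σ ν·ξ):
  E: 403.4 − 2(118.1) − 1(41) = 126.3
  G: 1709 − 2(118.1) − 3(41) = 1349
  D: 0 + 1(118.1) = 118.1
  A: 0 + 2(41) = 81.99

82 kmol/h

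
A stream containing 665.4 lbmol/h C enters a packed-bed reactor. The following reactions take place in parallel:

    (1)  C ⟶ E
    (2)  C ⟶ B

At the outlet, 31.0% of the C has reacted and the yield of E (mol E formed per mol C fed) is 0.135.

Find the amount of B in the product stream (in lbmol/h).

Yield of E: 1ξ₁ / 665.4 = 0.135 → ξ₁ = 89.83 lbmol/h.
Conversion of C: 1ξ₁ + 1ξ₂ = 0.31 × 665.4 = 206.3 → ξ₂ = 116.4 lbmol/h.
Outlet amounts (n = n₀ + Σ ν·ξ):
  C: 665.4 − 1(89.83) − 1(116.4) = 459.1
  E: 0 + 1(89.83) = 89.83
  B: 0 + 1(116.4) = 116.4

116 lbmol/h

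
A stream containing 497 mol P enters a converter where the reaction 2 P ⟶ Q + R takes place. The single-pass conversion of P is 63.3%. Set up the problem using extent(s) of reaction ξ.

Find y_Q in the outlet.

P reacted = 0.633 × 497 = 314.6 mol; ν_P = −2, so ξ = 314.6/2 = 157.3 mol.
Outlet amounts (n = n₀ + ν ξ):
  P: 497 − 2(157.3) = 182.4
  Q: 0 + 1(157.3) = 157.3
  R: 0 + 1(157.3) = 157.3
Total out = 497 mol; y_Q = 157.3 / 497 = 0.3165.

0.317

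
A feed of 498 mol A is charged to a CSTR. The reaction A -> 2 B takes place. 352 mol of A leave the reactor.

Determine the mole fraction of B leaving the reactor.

0.453

For A: n = n₀ − 1ξ → 352 = 498 − 1ξ, giving ξ = 146 mol.
Outlet amounts (n = n₀ + ν ξ):
  A: 498 − 1(146) = 352
  B: 0 + 2(146) = 292
Total out = 644 mol; y_B = 292 / 644 = 0.4534.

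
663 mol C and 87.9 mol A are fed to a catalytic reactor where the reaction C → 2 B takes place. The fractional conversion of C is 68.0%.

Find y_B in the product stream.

0.75

C reacted = 0.68 × 663 = 450.8 mol; ν_C = −1, so ξ = 450.8/1 = 450.8 mol.
Outlet amounts (n = n₀ + ν ξ):
  C: 663 − 1(450.8) = 212.2
  B: 0 + 2(450.8) = 901.7
  A: 87.9 (inert)
Total out = 1202 mol; y_B = 901.7 / 1202 = 0.7503.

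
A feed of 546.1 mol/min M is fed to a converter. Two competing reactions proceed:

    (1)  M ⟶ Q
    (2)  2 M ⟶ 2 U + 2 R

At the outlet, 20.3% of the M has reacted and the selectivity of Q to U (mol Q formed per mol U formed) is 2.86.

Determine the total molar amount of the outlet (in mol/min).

575 mol/min

Conversion of M: M consumed = 0.203 × 546.1 = 110.9 mol/min = 1ξ₁ + 2ξ₂.
Selectivity: 1ξ₁ / (2ξ₂) = 2.86 → ξ₁ = 5.72 ξ₂.
Substitute: (1·5.72 + 2) ξ₂ = 110.9 → ξ₂ = 14.36 mol/min, ξ₁ = 82.14 mol/min.
Outlet amounts (n = n₀ + Σ ν·ξ):
  M: 546.1 − 1(82.14) − 2(14.36) = 435.2
  Q: 0 + 1(82.14) = 82.14
  U: 0 + 2(14.36) = 28.72
  R: 0 + 2(14.36) = 28.72
Total out = 435.2 + 82.14 + 28.72 + 28.72 = 574.8 mol/min.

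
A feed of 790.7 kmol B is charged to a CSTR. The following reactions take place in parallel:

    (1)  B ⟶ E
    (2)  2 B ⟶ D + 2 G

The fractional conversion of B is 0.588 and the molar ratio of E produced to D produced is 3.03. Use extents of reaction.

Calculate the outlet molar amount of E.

Conversion of B: B consumed = 0.588 × 790.7 = 464.9 kmol = 1ξ₁ + 2ξ₂.
Selectivity: 1ξ₁ / (1ξ₂) = 3.03 → ξ₁ = 3.03 ξ₂.
Substitute: (1·3.03 + 2) ξ₂ = 464.9 → ξ₂ = 92.43 kmol, ξ₁ = 280.1 kmol.
Outlet amounts (n = n₀ + Σ ν·ξ):
  B: 790.7 − 1(280.1) − 2(92.43) = 325.8
  E: 0 + 1(280.1) = 280.1
  D: 0 + 1(92.43) = 92.43
  G: 0 + 2(92.43) = 184.9

280 kmol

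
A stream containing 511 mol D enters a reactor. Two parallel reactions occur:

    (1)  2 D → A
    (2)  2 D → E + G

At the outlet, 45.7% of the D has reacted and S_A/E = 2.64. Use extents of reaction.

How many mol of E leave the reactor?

Conversion of D: D consumed = 0.457 × 511 = 233.5 mol = 2ξ₁ + 2ξ₂.
Selectivity: 1ξ₁ / (1ξ₂) = 2.64 → ξ₁ = 2.64 ξ₂.
Substitute: (2·2.64 + 2) ξ₂ = 233.5 → ξ₂ = 32.08 mol, ξ₁ = 84.69 mol.
Outlet amounts (n = n₀ + Σ ν·ξ):
  D: 511 − 2(84.69) − 2(32.08) = 277.5
  A: 0 + 1(84.69) = 84.69
  E: 0 + 1(32.08) = 32.08
  G: 0 + 1(32.08) = 32.08

32.1 mol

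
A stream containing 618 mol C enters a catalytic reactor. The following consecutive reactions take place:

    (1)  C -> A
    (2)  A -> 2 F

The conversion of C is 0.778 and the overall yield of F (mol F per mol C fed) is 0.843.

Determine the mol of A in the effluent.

Conversion of C: C consumed = 1ξ₁ = 0.778 × 618 → ξ₁ = 480.8 mol.
Yield of F: 2ξ₂ / 618 = 0.843 → ξ₂ = 260.5 mol.
Outlet amounts (n = n₀ + Σ ν·ξ):
  C: 618 − 1(480.8) = 137.2
  A: 0 + 1(480.8) − 1(260.5) = 220.3
  F: 0 + 2(260.5) = 521

220 mol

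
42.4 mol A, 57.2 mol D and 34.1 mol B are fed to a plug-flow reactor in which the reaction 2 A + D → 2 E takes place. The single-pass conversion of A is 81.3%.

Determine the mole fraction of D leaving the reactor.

0.343

A reacted = 0.813 × 42.4 = 34.47 mol; ν_A = −2, so ξ = 34.47/2 = 17.24 mol.
Outlet amounts (n = n₀ + ν ξ):
  A: 42.4 − 2(17.24) = 7.929
  D: 57.2 − 1(17.24) = 39.96
  E: 0 + 2(17.24) = 34.47
  B: 34.1 (inert)
Total out = 116.5 mol; y_D = 39.96 / 116.5 = 0.3431.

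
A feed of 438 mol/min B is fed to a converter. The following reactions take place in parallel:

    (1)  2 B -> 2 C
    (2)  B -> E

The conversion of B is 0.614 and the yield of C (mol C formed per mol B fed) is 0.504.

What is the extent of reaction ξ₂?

ξ₂ = 48.2 mol/min

Yield of C: 2ξ₁ / 438 = 0.504 → ξ₁ = 110.4 mol/min.
Conversion of B: 2ξ₁ + 1ξ₂ = 0.614 × 438 = 268.9 → ξ₂ = 48.18 mol/min.
Outlet amounts (n = n₀ + Σ ν·ξ):
  B: 438 − 2(110.4) − 1(48.18) = 169.1
  C: 0 + 2(110.4) = 220.8
  E: 0 + 1(48.18) = 48.18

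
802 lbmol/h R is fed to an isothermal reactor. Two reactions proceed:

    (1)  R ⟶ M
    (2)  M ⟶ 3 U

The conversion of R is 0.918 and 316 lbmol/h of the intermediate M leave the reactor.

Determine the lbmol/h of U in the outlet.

1260 lbmol/h

Conversion of R: R consumed = 1ξ₁ = 0.918 × 802 → ξ₁ = 736.2 lbmol/h.
M balance: n_M = 0 + 1ξ₁ − 1ξ₂ = 316 → ξ₂ = (1·736.2 − 316)/1 = 420.2 lbmol/h.
Outlet amounts (n = n₀ + Σ ν·ξ):
  R: 802 − 1(736.2) = 65.76
  M: 0 + 1(736.2) − 1(420.2) = 316
  U: 0 + 3(420.2) = 1261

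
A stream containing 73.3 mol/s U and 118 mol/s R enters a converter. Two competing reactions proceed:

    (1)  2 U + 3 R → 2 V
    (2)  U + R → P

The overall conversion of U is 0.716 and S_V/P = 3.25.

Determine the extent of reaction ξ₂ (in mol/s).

Conversion of U: U consumed = 0.716 × 73.3 = 52.48 mol/s = 2ξ₁ + 1ξ₂.
Selectivity: 2ξ₁ / (1ξ₂) = 3.25 → ξ₁ = 1.625 ξ₂.
Substitute: (2·1.625 + 1) ξ₂ = 52.48 → ξ₂ = 12.35 mol/s, ξ₁ = 20.07 mol/s.
Outlet amounts (n = n₀ + Σ ν·ξ):
  U: 73.3 − 2(20.07) − 1(12.35) = 20.82
  R: 118 − 3(20.07) − 1(12.35) = 45.45
  V: 0 + 2(20.07) = 40.13
  P: 0 + 1(12.35) = 12.35

ξ₂ = 12.3 mol/s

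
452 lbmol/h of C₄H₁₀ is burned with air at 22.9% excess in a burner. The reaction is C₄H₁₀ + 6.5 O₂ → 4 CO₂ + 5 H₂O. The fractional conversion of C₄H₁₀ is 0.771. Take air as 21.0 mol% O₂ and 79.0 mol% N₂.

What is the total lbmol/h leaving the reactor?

18200 lbmol/h

Stoichiometric O₂ = 6.5 × 452 = 2938 lbmol/h; O₂ fed = 2938 × 1.229 = 3611 lbmol/h.
N₂ fed = 3611 × 79/21 = 13580 lbmol/h.
Fuel reacted = 0.771 × 452 → ξ = 348.5 lbmol/h.
Outlet (n = n₀ + ν ξ):
  C₄H₁₀: 452 − 1(348.5) = 103.5
  O₂: 3611 − 6.5(348.5) = 1346
  N₂: 13580 (inert)
  CO₂: 0 + 4(348.5) = 1394
  H₂O: 0 + 5(348.5) = 1742
Total out = 103.5 + 1346 + 13580 + 1394 + 1742 = 18170 lbmol/h.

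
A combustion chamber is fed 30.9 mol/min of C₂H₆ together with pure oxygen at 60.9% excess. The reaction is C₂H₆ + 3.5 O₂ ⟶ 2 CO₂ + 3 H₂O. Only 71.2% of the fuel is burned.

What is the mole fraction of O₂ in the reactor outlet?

0.449

Stoichiometric O₂ = 3.5 × 30.9 = 108.1 mol/min; O₂ fed = 108.1 × 1.609 = 174 mol/min.
Fuel reacted = 0.712 × 30.9 → ξ = 22 mol/min.
Outlet (n = n₀ + ν ξ):
  C₂H₆: 30.9 − 1(22) = 8.899
  O₂: 174 − 3.5(22) = 97.01
  CO₂: 0 + 2(22) = 44
  H₂O: 0 + 3(22) = 66
Total out = 215.9 mol/min; y_O₂ = 97.01 / 215.9 = 0.4493.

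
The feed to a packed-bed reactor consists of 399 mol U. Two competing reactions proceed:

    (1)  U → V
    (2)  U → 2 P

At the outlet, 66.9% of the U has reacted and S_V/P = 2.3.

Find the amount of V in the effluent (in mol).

Conversion of U: U consumed = 0.669 × 399 = 266.9 mol = 1ξ₁ + 1ξ₂.
Selectivity: 1ξ₁ / (2ξ₂) = 2.3 → ξ₁ = 4.6 ξ₂.
Substitute: (1·4.6 + 1) ξ₂ = 266.9 → ξ₂ = 47.67 mol, ξ₁ = 219.3 mol.
Outlet amounts (n = n₀ + Σ ν·ξ):
  U: 399 − 1(219.3) − 1(47.67) = 132.1
  V: 0 + 1(219.3) = 219.3
  P: 0 + 2(47.67) = 95.33

219 mol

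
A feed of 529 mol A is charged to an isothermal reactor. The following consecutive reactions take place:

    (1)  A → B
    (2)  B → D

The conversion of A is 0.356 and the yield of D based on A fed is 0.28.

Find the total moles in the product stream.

529 mol

Conversion of A: A consumed = 1ξ₁ = 0.356 × 529 → ξ₁ = 188.3 mol.
Yield of D: 1ξ₂ / 529 = 0.28 → ξ₂ = 148.1 mol.
Outlet amounts (n = n₀ + Σ ν·ξ):
  A: 529 − 1(188.3) = 340.7
  B: 0 + 1(188.3) − 1(148.1) = 40.2
  D: 0 + 1(148.1) = 148.1
Total out = 340.7 + 40.2 + 148.1 = 529 mol.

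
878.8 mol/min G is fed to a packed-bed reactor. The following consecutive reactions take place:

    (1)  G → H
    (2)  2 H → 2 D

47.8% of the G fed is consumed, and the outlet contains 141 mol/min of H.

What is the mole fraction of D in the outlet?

Conversion of G: G consumed = 1ξ₁ = 0.478 × 878.8 → ξ₁ = 420.1 mol/min.
H balance: n_H = 0 + 1ξ₁ − 2ξ₂ = 141 → ξ₂ = (1·420.1 − 141)/2 = 139.5 mol/min.
Outlet amounts (n = n₀ + Σ ν·ξ):
  G: 878.8 − 1(420.1) = 458.7
  H: 0 + 1(420.1) − 2(139.5) = 141
  D: 0 + 2(139.5) = 279.1
Total out = 878.8 mol/min; y_D = 279.1 / 878.8 = 0.3176.

0.318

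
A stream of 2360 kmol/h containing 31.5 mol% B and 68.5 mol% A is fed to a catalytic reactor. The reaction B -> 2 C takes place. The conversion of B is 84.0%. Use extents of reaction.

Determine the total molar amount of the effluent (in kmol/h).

2980 kmol/h

B reacted = 0.84 × 743.4 = 624.5 kmol/h; ν_B = −1, so ξ = 624.5/1 = 624.5 kmol/h.
Outlet amounts (n = n₀ + ν ξ):
  B: 743.4 − 1(624.5) = 118.9
  C: 0 + 2(624.5) = 1249
  A: 1617 (inert)
Total out = 118.9 + 1249 + 1617 = 2984 kmol/h.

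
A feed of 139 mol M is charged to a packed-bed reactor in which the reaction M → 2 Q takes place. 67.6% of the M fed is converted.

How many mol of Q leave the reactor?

M reacted = 0.676 × 139 = 93.96 mol; ν_M = −1, so ξ = 93.96/1 = 93.96 mol.
Outlet amounts (n = n₀ + ν ξ):
  M: 139 − 1(93.96) = 45.04
  Q: 0 + 2(93.96) = 187.9

188 mol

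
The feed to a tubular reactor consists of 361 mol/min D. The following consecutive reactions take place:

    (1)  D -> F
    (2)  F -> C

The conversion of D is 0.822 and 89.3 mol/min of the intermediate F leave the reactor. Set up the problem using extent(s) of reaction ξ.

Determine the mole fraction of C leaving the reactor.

Conversion of D: D consumed = 1ξ₁ = 0.822 × 361 → ξ₁ = 296.7 mol/min.
F balance: n_F = 0 + 1ξ₁ − 1ξ₂ = 89.3 → ξ₂ = (1·296.7 − 89.3)/1 = 207.4 mol/min.
Outlet amounts (n = n₀ + Σ ν·ξ):
  D: 361 − 1(296.7) = 64.26
  F: 0 + 1(296.7) − 1(207.4) = 89.3
  C: 0 + 1(207.4) = 207.4
Total out = 361 mol/min; y_C = 207.4 / 361 = 0.5746.

0.575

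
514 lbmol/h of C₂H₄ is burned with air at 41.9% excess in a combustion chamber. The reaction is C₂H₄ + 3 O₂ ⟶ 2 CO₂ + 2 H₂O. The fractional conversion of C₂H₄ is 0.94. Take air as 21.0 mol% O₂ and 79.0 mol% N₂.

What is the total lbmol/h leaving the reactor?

10900 lbmol/h

Stoichiometric O₂ = 3 × 514 = 1542 lbmol/h; O₂ fed = 1542 × 1.419 = 2188 lbmol/h.
N₂ fed = 2188 × 79/21 = 8231 lbmol/h.
Fuel reacted = 0.94 × 514 → ξ = 483.2 lbmol/h.
Outlet (n = n₀ + ν ξ):
  C₂H₄: 514 − 1(483.2) = 30.84
  O₂: 2188 − 3(483.2) = 738.6
  N₂: 8231 (inert)
  CO₂: 0 + 2(483.2) = 966.3
  H₂O: 0 + 2(483.2) = 966.3
Total out = 30.84 + 738.6 + 8231 + 966.3 + 966.3 = 10930 lbmol/h.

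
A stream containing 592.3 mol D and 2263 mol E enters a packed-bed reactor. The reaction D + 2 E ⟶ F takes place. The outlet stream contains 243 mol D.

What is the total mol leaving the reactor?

2160 mol

For D: n = n₀ − 1ξ → 243 = 592.3 − 1ξ, giving ξ = 349.3 mol.
Outlet amounts (n = n₀ + ν ξ):
  D: 592.3 − 1(349.3) = 243
  E: 2263 − 2(349.3) = 1564
  F: 0 + 1(349.3) = 349.3
Total out = 243 + 1564 + 349.3 = 2157 mol.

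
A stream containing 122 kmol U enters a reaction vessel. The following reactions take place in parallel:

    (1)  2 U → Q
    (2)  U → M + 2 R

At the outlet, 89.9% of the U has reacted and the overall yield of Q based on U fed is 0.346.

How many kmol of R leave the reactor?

Yield of Q: 1ξ₁ / 122 = 0.346 → ξ₁ = 42.21 kmol.
Conversion of U: 2ξ₁ + 1ξ₂ = 0.899 × 122 = 109.7 → ξ₂ = 25.25 kmol.
Outlet amounts (n = n₀ + Σ ν·ξ):
  U: 122 − 2(42.21) − 1(25.25) = 12.32
  Q: 0 + 1(42.21) = 42.21
  M: 0 + 1(25.25) = 25.25
  R: 0 + 2(25.25) = 50.51

50.5 kmol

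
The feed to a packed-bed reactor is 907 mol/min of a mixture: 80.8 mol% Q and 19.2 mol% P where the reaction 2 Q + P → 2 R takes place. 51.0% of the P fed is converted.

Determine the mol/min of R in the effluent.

178 mol/min

P reacted = 0.51 × 174.1 = 88.81 mol/min; ν_P = −1, so ξ = 88.81/1 = 88.81 mol/min.
Outlet amounts (n = n₀ + ν ξ):
  Q: 732.9 − 2(88.81) = 555.2
  P: 174.1 − 1(88.81) = 85.33
  R: 0 + 2(88.81) = 177.6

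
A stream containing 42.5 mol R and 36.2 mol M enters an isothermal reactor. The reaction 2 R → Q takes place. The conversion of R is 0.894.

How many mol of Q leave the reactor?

19 mol

R reacted = 0.894 × 42.5 = 37.99 mol; ν_R = −2, so ξ = 37.99/2 = 19 mol.
Outlet amounts (n = n₀ + ν ξ):
  R: 42.5 − 2(19) = 4.505
  Q: 0 + 1(19) = 19
  M: 36.2 (inert)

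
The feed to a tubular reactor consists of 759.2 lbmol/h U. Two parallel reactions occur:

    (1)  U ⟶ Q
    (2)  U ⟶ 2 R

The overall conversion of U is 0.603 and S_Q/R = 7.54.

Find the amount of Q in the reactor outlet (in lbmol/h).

Conversion of U: U consumed = 0.603 × 759.2 = 457.8 lbmol/h = 1ξ₁ + 1ξ₂.
Selectivity: 1ξ₁ / (2ξ₂) = 7.54 → ξ₁ = 15.08 ξ₂.
Substitute: (1·15.08 + 1) ξ₂ = 457.8 → ξ₂ = 28.47 lbmol/h, ξ₁ = 429.3 lbmol/h.
Outlet amounts (n = n₀ + Σ ν·ξ):
  U: 759.2 − 1(429.3) − 1(28.47) = 301.4
  Q: 0 + 1(429.3) = 429.3
  R: 0 + 2(28.47) = 56.94

429 lbmol/h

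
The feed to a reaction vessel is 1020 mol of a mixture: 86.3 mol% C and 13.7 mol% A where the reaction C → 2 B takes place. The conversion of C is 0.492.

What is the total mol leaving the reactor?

1450 mol

C reacted = 0.492 × 880.3 = 433.1 mol; ν_C = −1, so ξ = 433.1/1 = 433.1 mol.
Outlet amounts (n = n₀ + ν ξ):
  C: 880.3 − 1(433.1) = 447.2
  B: 0 + 2(433.1) = 866.2
  A: 139.7 (inert)
Total out = 447.2 + 866.2 + 139.7 = 1453 mol.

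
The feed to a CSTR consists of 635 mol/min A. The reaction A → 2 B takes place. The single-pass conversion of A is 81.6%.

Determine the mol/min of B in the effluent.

A reacted = 0.816 × 635 = 518.2 mol/min; ν_A = −1, so ξ = 518.2/1 = 518.2 mol/min.
Outlet amounts (n = n₀ + ν ξ):
  A: 635 − 1(518.2) = 116.8
  B: 0 + 2(518.2) = 1036

1040 mol/min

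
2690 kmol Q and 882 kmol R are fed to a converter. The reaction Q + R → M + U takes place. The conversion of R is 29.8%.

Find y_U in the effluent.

0.0736

R reacted = 0.298 × 882 = 262.8 kmol; ν_R = −1, so ξ = 262.8/1 = 262.8 kmol.
Outlet amounts (n = n₀ + ν ξ):
  Q: 2690 − 1(262.8) = 2427
  R: 882 − 1(262.8) = 619.2
  M: 0 + 1(262.8) = 262.8
  U: 0 + 1(262.8) = 262.8
Total out = 3572 kmol; y_U = 262.8 / 3572 = 0.07358.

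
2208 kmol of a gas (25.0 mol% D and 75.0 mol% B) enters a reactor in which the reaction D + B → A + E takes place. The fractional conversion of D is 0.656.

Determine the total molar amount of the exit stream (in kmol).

2210 kmol

D reacted = 0.656 × 552 = 362.1 kmol; ν_D = −1, so ξ = 362.1/1 = 362.1 kmol.
Outlet amounts (n = n₀ + ν ξ):
  D: 552 − 1(362.1) = 189.9
  B: 1656 − 1(362.1) = 1294
  A: 0 + 1(362.1) = 362.1
  E: 0 + 1(362.1) = 362.1
Total out = 189.9 + 1294 + 362.1 + 362.1 = 2208 kmol.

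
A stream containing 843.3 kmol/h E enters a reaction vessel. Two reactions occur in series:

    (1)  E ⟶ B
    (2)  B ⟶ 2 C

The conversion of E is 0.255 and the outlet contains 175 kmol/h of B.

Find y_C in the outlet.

Conversion of E: E consumed = 1ξ₁ = 0.255 × 843.3 → ξ₁ = 215 kmol/h.
B balance: n_B = 0 + 1ξ₁ − 1ξ₂ = 175 → ξ₂ = (1·215 − 175)/1 = 40.04 kmol/h.
Outlet amounts (n = n₀ + Σ ν·ξ):
  E: 843.3 − 1(215) = 628.3
  B: 0 + 1(215) − 1(40.04) = 175
  C: 0 + 2(40.04) = 80.08
Total out = 883.3 kmol/h; y_C = 80.08 / 883.3 = 0.09066.

0.0907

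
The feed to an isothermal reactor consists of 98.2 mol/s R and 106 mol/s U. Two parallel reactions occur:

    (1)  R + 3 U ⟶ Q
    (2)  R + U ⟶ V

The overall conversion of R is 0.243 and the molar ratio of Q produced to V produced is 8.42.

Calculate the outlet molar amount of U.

Conversion of R: R consumed = 0.243 × 98.2 = 23.86 mol/s = 1ξ₁ + 1ξ₂.
Selectivity: 1ξ₁ / (1ξ₂) = 8.42 → ξ₁ = 8.42 ξ₂.
Substitute: (1·8.42 + 1) ξ₂ = 23.86 → ξ₂ = 2.533 mol/s, ξ₁ = 21.33 mol/s.
Outlet amounts (n = n₀ + Σ ν·ξ):
  R: 98.2 − 1(21.33) − 1(2.533) = 74.34
  U: 106 − 3(21.33) − 1(2.533) = 39.48
  Q: 0 + 1(21.33) = 21.33
  V: 0 + 1(2.533) = 2.533

39.5 mol/s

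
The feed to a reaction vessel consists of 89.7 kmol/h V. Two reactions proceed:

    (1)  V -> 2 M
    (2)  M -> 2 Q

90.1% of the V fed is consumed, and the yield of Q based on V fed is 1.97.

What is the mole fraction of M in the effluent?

0.283

Conversion of V: V consumed = 1ξ₁ = 0.901 × 89.7 → ξ₁ = 80.82 kmol/h.
Yield of Q: 2ξ₂ / 89.7 = 1.97 → ξ₂ = 88.35 kmol/h.
Outlet amounts (n = n₀ + Σ ν·ξ):
  V: 89.7 − 1(80.82) = 8.88
  M: 0 + 2(80.82) − 1(88.35) = 73.28
  Q: 0 + 2(88.35) = 176.7
Total out = 258.9 kmol/h; y_M = 73.28 / 258.9 = 0.2831.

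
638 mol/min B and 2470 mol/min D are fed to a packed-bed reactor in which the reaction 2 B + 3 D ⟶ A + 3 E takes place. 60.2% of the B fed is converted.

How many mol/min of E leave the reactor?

B reacted = 0.602 × 638 = 384.1 mol/min; ν_B = −2, so ξ = 384.1/2 = 192 mol/min.
Outlet amounts (n = n₀ + ν ξ):
  B: 638 − 2(192) = 253.9
  D: 2470 − 3(192) = 1894
  A: 0 + 1(192) = 192
  E: 0 + 3(192) = 576.1

576 mol/min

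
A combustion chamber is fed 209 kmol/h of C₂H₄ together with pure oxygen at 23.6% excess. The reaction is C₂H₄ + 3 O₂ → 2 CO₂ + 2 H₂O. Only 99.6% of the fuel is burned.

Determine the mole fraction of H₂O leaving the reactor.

0.423

Stoichiometric O₂ = 3 × 209 = 627 kmol/h; O₂ fed = 627 × 1.236 = 775 kmol/h.
Fuel reacted = 0.996 × 209 → ξ = 208.2 kmol/h.
Outlet (n = n₀ + ν ξ):
  C₂H₄: 209 − 1(208.2) = 0.836
  O₂: 775 − 3(208.2) = 150.5
  CO₂: 0 + 2(208.2) = 416.3
  H₂O: 0 + 2(208.2) = 416.3
Total out = 984 kmol/h; y_H₂O = 416.3 / 984 = 0.4231.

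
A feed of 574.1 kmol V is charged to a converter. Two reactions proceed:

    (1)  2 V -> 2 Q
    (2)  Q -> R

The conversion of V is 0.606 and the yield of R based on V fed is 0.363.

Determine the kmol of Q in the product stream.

Conversion of V: V consumed = 2ξ₁ = 0.606 × 574.1 → ξ₁ = 174 kmol.
Yield of R: 1ξ₂ / 574.1 = 0.363 → ξ₂ = 208.4 kmol.
Outlet amounts (n = n₀ + Σ ν·ξ):
  V: 574.1 − 2(174) = 226.2
  Q: 0 + 2(174) − 1(208.4) = 139.5
  R: 0 + 1(208.4) = 208.4

140 kmol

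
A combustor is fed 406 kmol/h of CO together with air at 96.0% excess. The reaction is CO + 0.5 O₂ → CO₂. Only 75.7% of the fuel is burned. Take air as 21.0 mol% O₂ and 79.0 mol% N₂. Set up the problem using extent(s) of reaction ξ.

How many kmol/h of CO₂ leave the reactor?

Stoichiometric O₂ = 0.5 × 406 = 203 kmol/h; O₂ fed = 203 × 1.960 = 397.9 kmol/h.
N₂ fed = 397.9 × 79/21 = 1497 kmol/h.
Fuel reacted = 0.757 × 406 → ξ = 307.3 kmol/h.
Outlet (n = n₀ + ν ξ):
  CO: 406 − 1(307.3) = 98.66
  O₂: 397.9 − 0.5(307.3) = 244.2
  N₂: 1497 (inert)
  CO₂: 0 + 1(307.3) = 307.3

307 kmol/h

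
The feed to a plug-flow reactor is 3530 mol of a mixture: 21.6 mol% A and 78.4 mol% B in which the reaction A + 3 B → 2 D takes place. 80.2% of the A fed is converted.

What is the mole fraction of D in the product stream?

0.53

A reacted = 0.802 × 762.5 = 611.5 mol; ν_A = −1, so ξ = 611.5/1 = 611.5 mol.
Outlet amounts (n = n₀ + ν ξ):
  A: 762.5 − 1(611.5) = 151
  B: 2768 − 3(611.5) = 933
  D: 0 + 2(611.5) = 1223
Total out = 2307 mol; y_D = 1223 / 2307 = 0.5301.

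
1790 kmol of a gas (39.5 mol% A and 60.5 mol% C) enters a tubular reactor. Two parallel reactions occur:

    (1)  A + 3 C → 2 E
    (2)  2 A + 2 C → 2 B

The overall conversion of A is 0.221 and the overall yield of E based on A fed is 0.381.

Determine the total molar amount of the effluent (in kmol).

Yield of E: 2ξ₁ / 707 = 0.381 → ξ₁ = 134.7 kmol.
Conversion of A: 1ξ₁ + 2ξ₂ = 0.221 × 707 = 156.3 → ξ₂ = 10.78 kmol.
Outlet amounts (n = n₀ + Σ ν·ξ):
  A: 707 − 1(134.7) − 2(10.78) = 550.8
  C: 1083 − 3(134.7) − 2(10.78) = 657.3
  E: 0 + 2(134.7) = 269.4
  B: 0 + 2(10.78) = 21.57
Total out = 550.8 + 657.3 + 269.4 + 21.57 = 1499 kmol.

1500 kmol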